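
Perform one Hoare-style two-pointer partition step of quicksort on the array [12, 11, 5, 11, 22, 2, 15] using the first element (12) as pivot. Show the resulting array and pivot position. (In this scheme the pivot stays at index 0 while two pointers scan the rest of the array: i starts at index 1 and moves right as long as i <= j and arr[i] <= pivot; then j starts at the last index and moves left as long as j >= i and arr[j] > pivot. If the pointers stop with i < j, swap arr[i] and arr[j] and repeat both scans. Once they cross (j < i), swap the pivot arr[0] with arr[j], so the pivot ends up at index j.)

Hoare-style two-pointer partition with pivot = 12:

Initial array: [12, 11, 5, 11, 22, 2, 15]

Pointers start at i = 1, j = 6.
i stops at index 4 (arr[4]=22 > 12), j stops at index 5 (arr[5]=2 <= 12): swap arr[4] and arr[5], array becomes [12, 11, 5, 11, 2, 22, 15]
i ends at 5, j ends at 4: the pointers have crossed (j < i), so scanning stops.

Swap pivot arr[0] with arr[4] to place pivot at position 4: [2, 11, 5, 11, 12, 22, 15]
Pivot position: 4

After partitioning with pivot 12, the array becomes [2, 11, 5, 11, 12, 22, 15]. The pivot is placed at index 4. All elements to the left of the pivot are <= 12, and all elements to the right are > 12.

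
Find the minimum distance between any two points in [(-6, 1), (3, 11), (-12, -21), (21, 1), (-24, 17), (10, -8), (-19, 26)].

Computing all pairwise distances among 7 points:

d((-6, 1), (3, 11)) = 13.4536
d((-6, 1), (-12, -21)) = 22.8035
d((-6, 1), (21, 1)) = 27.0
d((-6, 1), (-24, 17)) = 24.0832
d((-6, 1), (10, -8)) = 18.3576
d((-6, 1), (-19, 26)) = 28.178
d((3, 11), (-12, -21)) = 35.3412
d((3, 11), (21, 1)) = 20.5913
d((3, 11), (-24, 17)) = 27.6586
d((3, 11), (10, -8)) = 20.2485
d((3, 11), (-19, 26)) = 26.6271
d((-12, -21), (21, 1)) = 39.6611
d((-12, -21), (-24, 17)) = 39.8497
d((-12, -21), (10, -8)) = 25.5539
d((-12, -21), (-19, 26)) = 47.5184
d((21, 1), (-24, 17)) = 47.7598
d((21, 1), (10, -8)) = 14.2127
d((21, 1), (-19, 26)) = 47.1699
d((-24, 17), (10, -8)) = 42.2019
d((-24, 17), (-19, 26)) = 10.2956 <-- minimum
d((10, -8), (-19, 26)) = 44.6878

Closest pair: (-24, 17) and (-19, 26) with distance 10.2956

The closest pair is (-24, 17) and (-19, 26) with Euclidean distance 10.2956. For 7 points, brute-force pairwise comparison is shown above. For large n, the divide-and-conquer algorithm (sort by x, recurse on halves, check the dividing strip) achieves O(n log n).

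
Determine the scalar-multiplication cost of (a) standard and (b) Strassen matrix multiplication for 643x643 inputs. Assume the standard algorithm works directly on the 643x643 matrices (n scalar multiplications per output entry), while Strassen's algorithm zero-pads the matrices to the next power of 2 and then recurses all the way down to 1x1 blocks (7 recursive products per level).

Matrix multiplication for 643x643 matrices:

Strassen's algorithm requires power-of-2 dimensions. Pad 643x643 to 1024x1024 (next power of 2).

Standard algorithm: 643^3 = 265847707 multiplications
Strassen's algorithm: 7^(log2(1024)) = 7^10 = 282475249 multiplications
Difference: 265847707 - 282475249 = -16627542 (Strassen uses MORE here due to padding overhead — for small or just-over-power-of-2 n, padding can outweigh the per-level savings)

Standard: 265847707 multiplications (643^3). Strassen: 282475249 multiplications (7^10, after padding to 1024x1024). Strassen reduces 8 recursive multiplications to 7 at each level.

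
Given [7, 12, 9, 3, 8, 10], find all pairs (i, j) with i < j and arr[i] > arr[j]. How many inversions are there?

Finding inversions in [7, 12, 9, 3, 8, 10]:

(0, 3): arr[0]=7 > arr[3]=3
(1, 2): arr[1]=12 > arr[2]=9
(1, 3): arr[1]=12 > arr[3]=3
(1, 4): arr[1]=12 > arr[4]=8
(1, 5): arr[1]=12 > arr[5]=10
(2, 3): arr[2]=9 > arr[3]=3
(2, 4): arr[2]=9 > arr[4]=8

Total inversions: 7

The array has 7 inversion(s): (0,3), (1,2), (1,3), (1,4), (1,5), (2,3), (2,4). Each pair (i,j) satisfies i < j and arr[i] > arr[j].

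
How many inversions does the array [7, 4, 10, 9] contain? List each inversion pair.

Finding inversions in [7, 4, 10, 9]:

(0, 1): arr[0]=7 > arr[1]=4
(2, 3): arr[2]=10 > arr[3]=9

Total inversions: 2

The array has 2 inversion(s): (0,1), (2,3). Each pair (i,j) satisfies i < j and arr[i] > arr[j].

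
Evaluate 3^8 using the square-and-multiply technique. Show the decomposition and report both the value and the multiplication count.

Computing 3^8 by squaring (build up from 3^1; each line after the first costs one multiplication):

3^1 = 3
3^2 = (3^1)^2 = 3^2 = 9
3^4 = (3^2)^2 = 9^2 = 81
3^8 = (3^4)^2 = 81^2 = 6561

Result: 6561
Multiplications needed: 3 (3 lines after 3^1)

3^8 = 6561. Using exponentiation by squaring, this requires 3 multiplications. The key idea: if the exponent is even, square the half-power; if odd, multiply by the base once.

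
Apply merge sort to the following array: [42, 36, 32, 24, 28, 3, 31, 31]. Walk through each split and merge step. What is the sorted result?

Merge sort trace:

Split: [42, 36, 32, 24, 28, 3, 31, 31] -> [42, 36, 32, 24] and [28, 3, 31, 31]
  Split: [42, 36, 32, 24] -> [42, 36] and [32, 24]
    Split: [42, 36] -> [42] and [36]
    Merge: [42] + [36] -> [36, 42]
    Split: [32, 24] -> [32] and [24]
    Merge: [32] + [24] -> [24, 32]
  Merge: [36, 42] + [24, 32] -> [24, 32, 36, 42]
  Split: [28, 3, 31, 31] -> [28, 3] and [31, 31]
    Split: [28, 3] -> [28] and [3]
    Merge: [28] + [3] -> [3, 28]
    Split: [31, 31] -> [31] and [31]
    Merge: [31] + [31] -> [31, 31]
  Merge: [3, 28] + [31, 31] -> [3, 28, 31, 31]
Merge: [24, 32, 36, 42] + [3, 28, 31, 31] -> [3, 24, 28, 31, 31, 32, 36, 42]

Final sorted array: [3, 24, 28, 31, 31, 32, 36, 42]

The merge sort proceeds by recursively splitting the array and merging sorted halves.
After all merges, the sorted array is [3, 24, 28, 31, 31, 32, 36, 42].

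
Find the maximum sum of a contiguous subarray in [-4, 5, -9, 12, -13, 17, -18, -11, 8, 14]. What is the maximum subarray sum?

Using Kadane's algorithm on [-4, 5, -9, 12, -13, 17, -18, -11, 8, 14]:

Scanning through the array:
Position 1 (value 5): max_ending_here = 5, max_so_far = 5
Position 2 (value -9): max_ending_here = -4, max_so_far = 5
Position 3 (value 12): max_ending_here = 12, max_so_far = 12
Position 4 (value -13): max_ending_here = -1, max_so_far = 12
Position 5 (value 17): max_ending_here = 17, max_so_far = 17
Position 6 (value -18): max_ending_here = -1, max_so_far = 17
Position 7 (value -11): max_ending_here = -11, max_so_far = 17
Position 8 (value 8): max_ending_here = 8, max_so_far = 17
Position 9 (value 14): max_ending_here = 22, max_so_far = 22

Maximum subarray: [8, 14]
Maximum sum: 22

The maximum subarray is [8, 14] with sum 22. This subarray runs from index 8 to index 9.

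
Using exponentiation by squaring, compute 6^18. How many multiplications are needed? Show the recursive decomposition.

Computing 6^18 by squaring (build up from 6^1; each line after the first costs one multiplication):

6^1 = 6
6^2 = (6^1)^2 = 6^2 = 36
6^4 = (6^2)^2 = 36^2 = 1296
6^8 = (6^4)^2 = 1296^2 = 1679616
6^9 = 6 * 6^8 = 6 * 1679616 = 10077696
6^18 = (6^9)^2 = 10077696^2 = 101559956668416

Result: 101559956668416
Multiplications needed: 5 (5 lines after 6^1)

6^18 = 101559956668416. Using exponentiation by squaring, this requires 5 multiplications. The key idea: if the exponent is even, square the half-power; if odd, multiply by the base once.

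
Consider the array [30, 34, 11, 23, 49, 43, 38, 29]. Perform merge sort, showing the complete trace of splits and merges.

Merge sort trace:

Split: [30, 34, 11, 23, 49, 43, 38, 29] -> [30, 34, 11, 23] and [49, 43, 38, 29]
  Split: [30, 34, 11, 23] -> [30, 34] and [11, 23]
    Split: [30, 34] -> [30] and [34]
    Merge: [30] + [34] -> [30, 34]
    Split: [11, 23] -> [11] and [23]
    Merge: [11] + [23] -> [11, 23]
  Merge: [30, 34] + [11, 23] -> [11, 23, 30, 34]
  Split: [49, 43, 38, 29] -> [49, 43] and [38, 29]
    Split: [49, 43] -> [49] and [43]
    Merge: [49] + [43] -> [43, 49]
    Split: [38, 29] -> [38] and [29]
    Merge: [38] + [29] -> [29, 38]
  Merge: [43, 49] + [29, 38] -> [29, 38, 43, 49]
Merge: [11, 23, 30, 34] + [29, 38, 43, 49] -> [11, 23, 29, 30, 34, 38, 43, 49]

Final sorted array: [11, 23, 29, 30, 34, 38, 43, 49]

The merge sort proceeds by recursively splitting the array and merging sorted halves.
After all merges, the sorted array is [11, 23, 29, 30, 34, 38, 43, 49].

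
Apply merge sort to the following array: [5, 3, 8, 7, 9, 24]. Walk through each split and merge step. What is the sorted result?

Merge sort trace:

Split: [5, 3, 8, 7, 9, 24] -> [5, 3, 8] and [7, 9, 24]
  Split: [5, 3, 8] -> [5] and [3, 8]
    Split: [3, 8] -> [3] and [8]
    Merge: [3] + [8] -> [3, 8]
  Merge: [5] + [3, 8] -> [3, 5, 8]
  Split: [7, 9, 24] -> [7] and [9, 24]
    Split: [9, 24] -> [9] and [24]
    Merge: [9] + [24] -> [9, 24]
  Merge: [7] + [9, 24] -> [7, 9, 24]
Merge: [3, 5, 8] + [7, 9, 24] -> [3, 5, 7, 8, 9, 24]

Final sorted array: [3, 5, 7, 8, 9, 24]

The merge sort proceeds by recursively splitting the array and merging sorted halves.
After all merges, the sorted array is [3, 5, 7, 8, 9, 24].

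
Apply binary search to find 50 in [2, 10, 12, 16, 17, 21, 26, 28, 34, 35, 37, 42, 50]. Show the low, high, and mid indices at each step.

Binary search for 50 in [2, 10, 12, 16, 17, 21, 26, 28, 34, 35, 37, 42, 50]:

lo=0, hi=12, mid=6, arr[mid]=26 -> 26 < 50, search right half
lo=7, hi=12, mid=9, arr[mid]=35 -> 35 < 50, search right half
lo=10, hi=12, mid=11, arr[mid]=42 -> 42 < 50, search right half
lo=12, hi=12, mid=12, arr[mid]=50 -> Found target at index 12!

Binary search finds 50 at index 12 after 4 comparisons. The search repeatedly halves the search space by comparing with the middle element.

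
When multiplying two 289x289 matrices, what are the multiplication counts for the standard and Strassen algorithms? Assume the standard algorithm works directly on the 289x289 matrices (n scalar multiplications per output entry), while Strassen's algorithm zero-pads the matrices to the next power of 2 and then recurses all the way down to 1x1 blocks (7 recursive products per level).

Matrix multiplication for 289x289 matrices:

Strassen's algorithm requires power-of-2 dimensions. Pad 289x289 to 512x512 (next power of 2).

Standard algorithm: 289^3 = 24137569 multiplications
Strassen's algorithm: 7^(log2(512)) = 7^9 = 40353607 multiplications
Difference: 24137569 - 40353607 = -16216038 (Strassen uses MORE here due to padding overhead — for small or just-over-power-of-2 n, padding can outweigh the per-level savings)

Standard: 24137569 multiplications (289^3). Strassen: 40353607 multiplications (7^9, after padding to 512x512). Strassen reduces 8 recursive multiplications to 7 at each level.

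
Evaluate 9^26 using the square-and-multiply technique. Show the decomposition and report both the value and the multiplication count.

Computing 9^26 by squaring (build up from 9^1; each line after the first costs one multiplication):

9^1 = 9
9^2 = (9^1)^2 = 9^2 = 81
9^3 = 9 * 9^2 = 9 * 81 = 729
9^6 = (9^3)^2 = 729^2 = 531441
9^12 = (9^6)^2 = 531441^2 = 282429536481
9^13 = 9 * 9^12 = 9 * 282429536481 = 2541865828329
9^26 = (9^13)^2 = 2541865828329^2 = 6461081889226673298932241

Result: 6461081889226673298932241
Multiplications needed: 6 (6 lines after 9^1)

9^26 = 6461081889226673298932241. Using exponentiation by squaring, this requires 6 multiplications. The key idea: if the exponent is even, square the half-power; if odd, multiply by the base once.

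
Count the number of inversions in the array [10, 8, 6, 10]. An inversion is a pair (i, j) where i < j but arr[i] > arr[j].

Finding inversions in [10, 8, 6, 10]:

(0, 1): arr[0]=10 > arr[1]=8
(0, 2): arr[0]=10 > arr[2]=6
(1, 2): arr[1]=8 > arr[2]=6

Total inversions: 3

The array has 3 inversion(s): (0,1), (0,2), (1,2). Each pair (i,j) satisfies i < j and arr[i] > arr[j].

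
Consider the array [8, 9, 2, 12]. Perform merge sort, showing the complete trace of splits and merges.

Merge sort trace:

Split: [8, 9, 2, 12] -> [8, 9] and [2, 12]
  Split: [8, 9] -> [8] and [9]
  Merge: [8] + [9] -> [8, 9]
  Split: [2, 12] -> [2] and [12]
  Merge: [2] + [12] -> [2, 12]
Merge: [8, 9] + [2, 12] -> [2, 8, 9, 12]

Final sorted array: [2, 8, 9, 12]

The merge sort proceeds by recursively splitting the array and merging sorted halves.
After all merges, the sorted array is [2, 8, 9, 12].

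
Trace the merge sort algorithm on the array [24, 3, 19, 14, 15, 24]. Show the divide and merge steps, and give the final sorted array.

Merge sort trace:

Split: [24, 3, 19, 14, 15, 24] -> [24, 3, 19] and [14, 15, 24]
  Split: [24, 3, 19] -> [24] and [3, 19]
    Split: [3, 19] -> [3] and [19]
    Merge: [3] + [19] -> [3, 19]
  Merge: [24] + [3, 19] -> [3, 19, 24]
  Split: [14, 15, 24] -> [14] and [15, 24]
    Split: [15, 24] -> [15] and [24]
    Merge: [15] + [24] -> [15, 24]
  Merge: [14] + [15, 24] -> [14, 15, 24]
Merge: [3, 19, 24] + [14, 15, 24] -> [3, 14, 15, 19, 24, 24]

Final sorted array: [3, 14, 15, 19, 24, 24]

The merge sort proceeds by recursively splitting the array and merging sorted halves.
After all merges, the sorted array is [3, 14, 15, 19, 24, 24].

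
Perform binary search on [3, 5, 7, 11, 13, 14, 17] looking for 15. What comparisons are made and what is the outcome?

Binary search for 15 in [3, 5, 7, 11, 13, 14, 17]:

lo=0, hi=6, mid=3, arr[mid]=11 -> 11 < 15, search right half
lo=4, hi=6, mid=5, arr[mid]=14 -> 14 < 15, search right half
lo=6, hi=6, mid=6, arr[mid]=17 -> 17 > 15, search left half
lo=6 > hi=5, target 15 not found

Binary search determines that 15 is not in the array after 3 comparisons. The search space was exhausted without finding the target.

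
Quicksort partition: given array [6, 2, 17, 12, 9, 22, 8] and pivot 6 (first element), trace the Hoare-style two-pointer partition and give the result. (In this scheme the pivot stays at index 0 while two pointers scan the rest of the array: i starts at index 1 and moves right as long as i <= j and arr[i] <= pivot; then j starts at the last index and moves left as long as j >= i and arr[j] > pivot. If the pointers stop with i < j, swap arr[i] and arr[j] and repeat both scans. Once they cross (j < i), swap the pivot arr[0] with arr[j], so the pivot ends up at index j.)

Hoare-style two-pointer partition with pivot = 6:

Initial array: [6, 2, 17, 12, 9, 22, 8]

Pointers start at i = 1, j = 6.
i ends at 2, j ends at 1: the pointers have crossed (j < i), so scanning stops.

Swap pivot arr[0] with arr[1] to place pivot at position 1: [2, 6, 17, 12, 9, 22, 8]
Pivot position: 1

After partitioning with pivot 6, the array becomes [2, 6, 17, 12, 9, 22, 8]. The pivot is placed at index 1. All elements to the left of the pivot are <= 6, and all elements to the right are > 6.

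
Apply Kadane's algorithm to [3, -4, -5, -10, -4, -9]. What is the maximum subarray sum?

Using Kadane's algorithm on [3, -4, -5, -10, -4, -9]:

Scanning through the array:
Position 1 (value -4): max_ending_here = -1, max_so_far = 3
Position 2 (value -5): max_ending_here = -5, max_so_far = 3
Position 3 (value -10): max_ending_here = -10, max_so_far = 3
Position 4 (value -4): max_ending_here = -4, max_so_far = 3
Position 5 (value -9): max_ending_here = -9, max_so_far = 3

Maximum subarray: [3]
Maximum sum: 3

The maximum subarray is [3] with sum 3. This subarray runs from index 0 to index 0.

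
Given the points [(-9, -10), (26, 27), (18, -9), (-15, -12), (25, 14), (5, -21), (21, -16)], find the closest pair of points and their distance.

Computing all pairwise distances among 7 points:

d((-9, -10), (26, 27)) = 50.9313
d((-9, -10), (18, -9)) = 27.0185
d((-9, -10), (-15, -12)) = 6.3246 <-- minimum
d((-9, -10), (25, 14)) = 41.6173
d((-9, -10), (5, -21)) = 17.8045
d((-9, -10), (21, -16)) = 30.5941
d((26, 27), (18, -9)) = 36.8782
d((26, 27), (-15, -12)) = 56.5862
d((26, 27), (25, 14)) = 13.0384
d((26, 27), (5, -21)) = 52.3927
d((26, 27), (21, -16)) = 43.2897
d((18, -9), (-15, -12)) = 33.1361
d((18, -9), (25, 14)) = 24.0416
d((18, -9), (5, -21)) = 17.6918
d((18, -9), (21, -16)) = 7.6158
d((-15, -12), (25, 14)) = 47.7074
d((-15, -12), (5, -21)) = 21.9317
d((-15, -12), (21, -16)) = 36.2215
d((25, 14), (5, -21)) = 40.3113
d((25, 14), (21, -16)) = 30.2655
d((5, -21), (21, -16)) = 16.7631

Closest pair: (-9, -10) and (-15, -12) with distance 6.3246

The closest pair is (-9, -10) and (-15, -12) with Euclidean distance 6.3246. For 7 points, brute-force pairwise comparison is shown above. For large n, the divide-and-conquer algorithm (sort by x, recurse on halves, check the dividing strip) achieves O(n log n).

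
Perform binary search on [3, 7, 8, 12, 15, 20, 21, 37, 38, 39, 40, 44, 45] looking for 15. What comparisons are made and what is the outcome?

Binary search for 15 in [3, 7, 8, 12, 15, 20, 21, 37, 38, 39, 40, 44, 45]:

lo=0, hi=12, mid=6, arr[mid]=21 -> 21 > 15, search left half
lo=0, hi=5, mid=2, arr[mid]=8 -> 8 < 15, search right half
lo=3, hi=5, mid=4, arr[mid]=15 -> Found target at index 4!

Binary search finds 15 at index 4 after 3 comparisons. The search repeatedly halves the search space by comparing with the middle element.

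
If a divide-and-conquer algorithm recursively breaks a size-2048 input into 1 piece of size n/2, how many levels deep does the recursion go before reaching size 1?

For divide and conquer with division factor 2:

Problem sizes at each level:
Level 0: 2048
Level 1: 1024
Level 2: 512
Level 3: 256
Level 4: 128
Level 5: 64
Level 6: 32
Level 7: 16
Level 8: 8
Level 9: 4
Level 10: 2
Level 11: 1

The root is level 0 and the size-1 base case is level 11 (the tree spans levels 0 through 11, i.e. 12 levels counting the root), so the depth is the number of divisions: log_2(2048) = 11

The recursion tree depth is log_2(2048) = 11. At each level, the problem size is divided by 2, so it takes 11 divisions to reduce to a base case of size 1. The algorithm makes 1 recursive call at each level.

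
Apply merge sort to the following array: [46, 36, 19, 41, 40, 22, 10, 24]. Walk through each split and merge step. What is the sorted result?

Merge sort trace:

Split: [46, 36, 19, 41, 40, 22, 10, 24] -> [46, 36, 19, 41] and [40, 22, 10, 24]
  Split: [46, 36, 19, 41] -> [46, 36] and [19, 41]
    Split: [46, 36] -> [46] and [36]
    Merge: [46] + [36] -> [36, 46]
    Split: [19, 41] -> [19] and [41]
    Merge: [19] + [41] -> [19, 41]
  Merge: [36, 46] + [19, 41] -> [19, 36, 41, 46]
  Split: [40, 22, 10, 24] -> [40, 22] and [10, 24]
    Split: [40, 22] -> [40] and [22]
    Merge: [40] + [22] -> [22, 40]
    Split: [10, 24] -> [10] and [24]
    Merge: [10] + [24] -> [10, 24]
  Merge: [22, 40] + [10, 24] -> [10, 22, 24, 40]
Merge: [19, 36, 41, 46] + [10, 22, 24, 40] -> [10, 19, 22, 24, 36, 40, 41, 46]

Final sorted array: [10, 19, 22, 24, 36, 40, 41, 46]

The merge sort proceeds by recursively splitting the array and merging sorted halves.
After all merges, the sorted array is [10, 19, 22, 24, 36, 40, 41, 46].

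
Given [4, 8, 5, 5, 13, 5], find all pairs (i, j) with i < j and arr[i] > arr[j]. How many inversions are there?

Finding inversions in [4, 8, 5, 5, 13, 5]:

(1, 2): arr[1]=8 > arr[2]=5
(1, 3): arr[1]=8 > arr[3]=5
(1, 5): arr[1]=8 > arr[5]=5
(4, 5): arr[4]=13 > arr[5]=5

Total inversions: 4

The array has 4 inversion(s): (1,2), (1,3), (1,5), (4,5). Each pair (i,j) satisfies i < j and arr[i] > arr[j].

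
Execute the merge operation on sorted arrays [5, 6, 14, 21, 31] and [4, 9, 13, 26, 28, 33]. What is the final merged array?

Merging process:

Compare 5 vs 4: take 4 from right. Merged: [4]
Compare 5 vs 9: take 5 from left. Merged: [4, 5]
Compare 6 vs 9: take 6 from left. Merged: [4, 5, 6]
Compare 14 vs 9: take 9 from right. Merged: [4, 5, 6, 9]
Compare 14 vs 13: take 13 from right. Merged: [4, 5, 6, 9, 13]
Compare 14 vs 26: take 14 from left. Merged: [4, 5, 6, 9, 13, 14]
Compare 21 vs 26: take 21 from left. Merged: [4, 5, 6, 9, 13, 14, 21]
Compare 31 vs 26: take 26 from right. Merged: [4, 5, 6, 9, 13, 14, 21, 26]
Compare 31 vs 28: take 28 from right. Merged: [4, 5, 6, 9, 13, 14, 21, 26, 28]
Compare 31 vs 33: take 31 from left. Merged: [4, 5, 6, 9, 13, 14, 21, 26, 28, 31]
Append remaining from right: [33]. Merged: [4, 5, 6, 9, 13, 14, 21, 26, 28, 31, 33]

Final merged array: [4, 5, 6, 9, 13, 14, 21, 26, 28, 31, 33]
Total comparisons: 10

The merged array is [4, 5, 6, 9, 13, 14, 21, 26, 28, 31, 33], requiring 10 comparisons. The merge step runs in O(n) time where n is the total number of elements.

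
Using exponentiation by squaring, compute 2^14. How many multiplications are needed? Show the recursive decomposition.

Computing 2^14 by squaring (build up from 2^1; each line after the first costs one multiplication):

2^1 = 2
2^2 = (2^1)^2 = 2^2 = 4
2^3 = 2 * 2^2 = 2 * 4 = 8
2^6 = (2^3)^2 = 8^2 = 64
2^7 = 2 * 2^6 = 2 * 64 = 128
2^14 = (2^7)^2 = 128^2 = 16384

Result: 16384
Multiplications needed: 5 (5 lines after 2^1)

2^14 = 16384. Using exponentiation by squaring, this requires 5 multiplications. The key idea: if the exponent is even, square the half-power; if odd, multiply by the base once.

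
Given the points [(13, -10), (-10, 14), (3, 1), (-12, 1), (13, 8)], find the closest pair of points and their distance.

Computing all pairwise distances among 5 points:

d((13, -10), (-10, 14)) = 33.2415
d((13, -10), (3, 1)) = 14.8661
d((13, -10), (-12, 1)) = 27.313
d((13, -10), (13, 8)) = 18.0
d((-10, 14), (3, 1)) = 18.3848
d((-10, 14), (-12, 1)) = 13.1529
d((-10, 14), (13, 8)) = 23.7697
d((3, 1), (-12, 1)) = 15.0
d((3, 1), (13, 8)) = 12.2066 <-- minimum
d((-12, 1), (13, 8)) = 25.9615

Closest pair: (3, 1) and (13, 8) with distance 12.2066

The closest pair is (3, 1) and (13, 8) with Euclidean distance 12.2066. For 5 points, brute-force pairwise comparison is shown above. For large n, the divide-and-conquer algorithm (sort by x, recurse on halves, check the dividing strip) achieves O(n log n).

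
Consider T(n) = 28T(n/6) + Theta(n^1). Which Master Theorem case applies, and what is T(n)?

Master Theorem for T(n) = 28T(n/6) + O(n^1):

a = 28, b = 6, c = 1
log_b(a) = log_6(28) = 1.8597

Case 1: c = 1 < log_6(28) = 1.8597
T(n) = O(n^(log_6 28))

For T(n) = 28T(n/6) + O(n^1): log_6(28) = 1.8597. This is Case 1 of the Master Theorem (c < log_b(a), work dominated by leaves), giving O(n^(log_6 28)).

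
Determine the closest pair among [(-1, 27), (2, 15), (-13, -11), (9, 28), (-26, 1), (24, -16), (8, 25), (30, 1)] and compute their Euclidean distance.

Computing all pairwise distances among 8 points:

d((-1, 27), (2, 15)) = 12.3693
d((-1, 27), (-13, -11)) = 39.8497
d((-1, 27), (9, 28)) = 10.0499
d((-1, 27), (-26, 1)) = 36.0694
d((-1, 27), (24, -16)) = 49.7393
d((-1, 27), (8, 25)) = 9.2195
d((-1, 27), (30, 1)) = 40.4599
d((2, 15), (-13, -11)) = 30.0167
d((2, 15), (9, 28)) = 14.7648
d((2, 15), (-26, 1)) = 31.305
d((2, 15), (24, -16)) = 38.0132
d((2, 15), (8, 25)) = 11.6619
d((2, 15), (30, 1)) = 31.305
d((-13, -11), (9, 28)) = 44.7772
d((-13, -11), (-26, 1)) = 17.6918
d((-13, -11), (24, -16)) = 37.3363
d((-13, -11), (8, 25)) = 41.6773
d((-13, -11), (30, 1)) = 44.643
d((9, 28), (-26, 1)) = 44.2041
d((9, 28), (24, -16)) = 46.4866
d((9, 28), (8, 25)) = 3.1623 <-- minimum
d((9, 28), (30, 1)) = 34.2053
d((-26, 1), (24, -16)) = 52.811
d((-26, 1), (8, 25)) = 41.6173
d((-26, 1), (30, 1)) = 56.0
d((24, -16), (8, 25)) = 44.0114
d((24, -16), (30, 1)) = 18.0278
d((8, 25), (30, 1)) = 32.5576

Closest pair: (9, 28) and (8, 25) with distance 3.1623

The closest pair is (9, 28) and (8, 25) with Euclidean distance 3.1623. For 8 points, brute-force pairwise comparison is shown above. For large n, the divide-and-conquer algorithm (sort by x, recurse on halves, check the dividing strip) achieves O(n log n).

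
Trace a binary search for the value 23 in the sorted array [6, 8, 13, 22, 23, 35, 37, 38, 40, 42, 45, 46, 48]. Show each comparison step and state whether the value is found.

Binary search for 23 in [6, 8, 13, 22, 23, 35, 37, 38, 40, 42, 45, 46, 48]:

lo=0, hi=12, mid=6, arr[mid]=37 -> 37 > 23, search left half
lo=0, hi=5, mid=2, arr[mid]=13 -> 13 < 23, search right half
lo=3, hi=5, mid=4, arr[mid]=23 -> Found target at index 4!

Binary search finds 23 at index 4 after 3 comparisons. The search repeatedly halves the search space by comparing with the middle element.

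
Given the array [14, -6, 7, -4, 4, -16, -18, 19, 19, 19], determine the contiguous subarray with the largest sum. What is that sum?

Using Kadane's algorithm on [14, -6, 7, -4, 4, -16, -18, 19, 19, 19]:

Scanning through the array:
Position 1 (value -6): max_ending_here = 8, max_so_far = 14
Position 2 (value 7): max_ending_here = 15, max_so_far = 15
Position 3 (value -4): max_ending_here = 11, max_so_far = 15
Position 4 (value 4): max_ending_here = 15, max_so_far = 15
Position 5 (value -16): max_ending_here = -1, max_so_far = 15
Position 6 (value -18): max_ending_here = -18, max_so_far = 15
Position 7 (value 19): max_ending_here = 19, max_so_far = 19
Position 8 (value 19): max_ending_here = 38, max_so_far = 38
Position 9 (value 19): max_ending_here = 57, max_so_far = 57

Maximum subarray: [19, 19, 19]
Maximum sum: 57

The maximum subarray is [19, 19, 19] with sum 57. This subarray runs from index 7 to index 9.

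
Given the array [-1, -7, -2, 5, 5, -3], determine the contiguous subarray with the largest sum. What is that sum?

Using Kadane's algorithm on [-1, -7, -2, 5, 5, -3]:

Scanning through the array:
Position 1 (value -7): max_ending_here = -7, max_so_far = -1
Position 2 (value -2): max_ending_here = -2, max_so_far = -1
Position 3 (value 5): max_ending_here = 5, max_so_far = 5
Position 4 (value 5): max_ending_here = 10, max_so_far = 10
Position 5 (value -3): max_ending_here = 7, max_so_far = 10

Maximum subarray: [5, 5]
Maximum sum: 10

The maximum subarray is [5, 5] with sum 10. This subarray runs from index 3 to index 4.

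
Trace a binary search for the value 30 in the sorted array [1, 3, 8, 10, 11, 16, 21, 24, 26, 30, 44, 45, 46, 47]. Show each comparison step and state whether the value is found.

Binary search for 30 in [1, 3, 8, 10, 11, 16, 21, 24, 26, 30, 44, 45, 46, 47]:

lo=0, hi=13, mid=6, arr[mid]=21 -> 21 < 30, search right half
lo=7, hi=13, mid=10, arr[mid]=44 -> 44 > 30, search left half
lo=7, hi=9, mid=8, arr[mid]=26 -> 26 < 30, search right half
lo=9, hi=9, mid=9, arr[mid]=30 -> Found target at index 9!

Binary search finds 30 at index 9 after 4 comparisons. The search repeatedly halves the search space by comparing with the middle element.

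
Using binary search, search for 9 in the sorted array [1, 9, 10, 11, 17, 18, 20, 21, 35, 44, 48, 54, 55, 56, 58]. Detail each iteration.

Binary search for 9 in [1, 9, 10, 11, 17, 18, 20, 21, 35, 44, 48, 54, 55, 56, 58]:

lo=0, hi=14, mid=7, arr[mid]=21 -> 21 > 9, search left half
lo=0, hi=6, mid=3, arr[mid]=11 -> 11 > 9, search left half
lo=0, hi=2, mid=1, arr[mid]=9 -> Found target at index 1!

Binary search finds 9 at index 1 after 3 comparisons. The search repeatedly halves the search space by comparing with the middle element.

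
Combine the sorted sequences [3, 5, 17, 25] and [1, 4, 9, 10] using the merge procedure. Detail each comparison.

Merging process:

Compare 3 vs 1: take 1 from right. Merged: [1]
Compare 3 vs 4: take 3 from left. Merged: [1, 3]
Compare 5 vs 4: take 4 from right. Merged: [1, 3, 4]
Compare 5 vs 9: take 5 from left. Merged: [1, 3, 4, 5]
Compare 17 vs 9: take 9 from right. Merged: [1, 3, 4, 5, 9]
Compare 17 vs 10: take 10 from right. Merged: [1, 3, 4, 5, 9, 10]
Append remaining from left: [17, 25]. Merged: [1, 3, 4, 5, 9, 10, 17, 25]

Final merged array: [1, 3, 4, 5, 9, 10, 17, 25]
Total comparisons: 6

The merged array is [1, 3, 4, 5, 9, 10, 17, 25], requiring 6 comparisons. The merge step runs in O(n) time where n is the total number of elements.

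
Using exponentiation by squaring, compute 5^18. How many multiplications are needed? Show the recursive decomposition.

Computing 5^18 by squaring (build up from 5^1; each line after the first costs one multiplication):

5^1 = 5
5^2 = (5^1)^2 = 5^2 = 25
5^4 = (5^2)^2 = 25^2 = 625
5^8 = (5^4)^2 = 625^2 = 390625
5^9 = 5 * 5^8 = 5 * 390625 = 1953125
5^18 = (5^9)^2 = 1953125^2 = 3814697265625

Result: 3814697265625
Multiplications needed: 5 (5 lines after 5^1)

5^18 = 3814697265625. Using exponentiation by squaring, this requires 5 multiplications. The key idea: if the exponent is even, square the half-power; if odd, multiply by the base once.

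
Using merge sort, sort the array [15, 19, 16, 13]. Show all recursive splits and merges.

Merge sort trace:

Split: [15, 19, 16, 13] -> [15, 19] and [16, 13]
  Split: [15, 19] -> [15] and [19]
  Merge: [15] + [19] -> [15, 19]
  Split: [16, 13] -> [16] and [13]
  Merge: [16] + [13] -> [13, 16]
Merge: [15, 19] + [13, 16] -> [13, 15, 16, 19]

Final sorted array: [13, 15, 16, 19]

The merge sort proceeds by recursively splitting the array and merging sorted halves.
After all merges, the sorted array is [13, 15, 16, 19].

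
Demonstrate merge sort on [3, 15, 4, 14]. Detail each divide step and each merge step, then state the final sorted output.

Merge sort trace:

Split: [3, 15, 4, 14] -> [3, 15] and [4, 14]
  Split: [3, 15] -> [3] and [15]
  Merge: [3] + [15] -> [3, 15]
  Split: [4, 14] -> [4] and [14]
  Merge: [4] + [14] -> [4, 14]
Merge: [3, 15] + [4, 14] -> [3, 4, 14, 15]

Final sorted array: [3, 4, 14, 15]

The merge sort proceeds by recursively splitting the array and merging sorted halves.
After all merges, the sorted array is [3, 4, 14, 15].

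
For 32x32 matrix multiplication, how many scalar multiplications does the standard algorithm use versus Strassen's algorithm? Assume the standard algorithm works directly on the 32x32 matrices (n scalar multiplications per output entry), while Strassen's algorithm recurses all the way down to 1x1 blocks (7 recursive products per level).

Matrix multiplication for 32x32 matrices:

Standard algorithm: 32^3 = 32768 multiplications
Strassen's algorithm: 7^(log2(32)) = 7^5 = 16807 multiplications
Savings: 32768 - 16807 = 15961 multiplications

Standard: 32768 multiplications (32^3). Strassen: 16807 multiplications (7^5). Strassen reduces 8 recursive multiplications to 7 at each level.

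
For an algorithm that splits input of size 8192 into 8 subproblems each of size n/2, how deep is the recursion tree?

For divide and conquer with division factor 2:

Problem sizes at each level:
Level 0: 8192
Level 1: 4096
Level 2: 2048
Level 3: 1024
Level 4: 512
Level 5: 256
Level 6: 128
Level 7: 64
Level 8: 32
Level 9: 16
Level 10: 8
Level 11: 4
Level 12: 2
Level 13: 1

The root is level 0 and the size-1 base case is level 13 (the tree spans levels 0 through 13, i.e. 14 levels counting the root), so the depth is the number of divisions: log_2(8192) = 13

The recursion tree depth is log_2(8192) = 13. At each level, the problem size is divided by 2, so it takes 13 divisions to reduce to a base case of size 1. The algorithm makes 8 recursive calls at each level.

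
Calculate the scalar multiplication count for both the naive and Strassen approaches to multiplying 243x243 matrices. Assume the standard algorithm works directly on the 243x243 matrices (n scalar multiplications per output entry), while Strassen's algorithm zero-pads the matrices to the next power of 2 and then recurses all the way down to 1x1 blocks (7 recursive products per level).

Matrix multiplication for 243x243 matrices:

Strassen's algorithm requires power-of-2 dimensions. Pad 243x243 to 256x256 (next power of 2).

Standard algorithm: 243^3 = 14348907 multiplications
Strassen's algorithm: 7^(log2(256)) = 7^8 = 5764801 multiplications
Savings: 14348907 - 5764801 = 8584106 multiplications

Standard: 14348907 multiplications (243^3). Strassen: 5764801 multiplications (7^8, after padding to 256x256). Strassen reduces 8 recursive multiplications to 7 at each level.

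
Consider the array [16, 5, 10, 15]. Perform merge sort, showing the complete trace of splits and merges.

Merge sort trace:

Split: [16, 5, 10, 15] -> [16, 5] and [10, 15]
  Split: [16, 5] -> [16] and [5]
  Merge: [16] + [5] -> [5, 16]
  Split: [10, 15] -> [10] and [15]
  Merge: [10] + [15] -> [10, 15]
Merge: [5, 16] + [10, 15] -> [5, 10, 15, 16]

Final sorted array: [5, 10, 15, 16]

The merge sort proceeds by recursively splitting the array and merging sorted halves.
After all merges, the sorted array is [5, 10, 15, 16].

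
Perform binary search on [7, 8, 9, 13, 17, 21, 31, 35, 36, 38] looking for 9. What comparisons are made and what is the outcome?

Binary search for 9 in [7, 8, 9, 13, 17, 21, 31, 35, 36, 38]:

lo=0, hi=9, mid=4, arr[mid]=17 -> 17 > 9, search left half
lo=0, hi=3, mid=1, arr[mid]=8 -> 8 < 9, search right half
lo=2, hi=3, mid=2, arr[mid]=9 -> Found target at index 2!

Binary search finds 9 at index 2 after 3 comparisons. The search repeatedly halves the search space by comparing with the middle element.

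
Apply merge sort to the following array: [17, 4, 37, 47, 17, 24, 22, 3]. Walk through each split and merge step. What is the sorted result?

Merge sort trace:

Split: [17, 4, 37, 47, 17, 24, 22, 3] -> [17, 4, 37, 47] and [17, 24, 22, 3]
  Split: [17, 4, 37, 47] -> [17, 4] and [37, 47]
    Split: [17, 4] -> [17] and [4]
    Merge: [17] + [4] -> [4, 17]
    Split: [37, 47] -> [37] and [47]
    Merge: [37] + [47] -> [37, 47]
  Merge: [4, 17] + [37, 47] -> [4, 17, 37, 47]
  Split: [17, 24, 22, 3] -> [17, 24] and [22, 3]
    Split: [17, 24] -> [17] and [24]
    Merge: [17] + [24] -> [17, 24]
    Split: [22, 3] -> [22] and [3]
    Merge: [22] + [3] -> [3, 22]
  Merge: [17, 24] + [3, 22] -> [3, 17, 22, 24]
Merge: [4, 17, 37, 47] + [3, 17, 22, 24] -> [3, 4, 17, 17, 22, 24, 37, 47]

Final sorted array: [3, 4, 17, 17, 22, 24, 37, 47]

The merge sort proceeds by recursively splitting the array and merging sorted halves.
After all merges, the sorted array is [3, 4, 17, 17, 22, 24, 37, 47].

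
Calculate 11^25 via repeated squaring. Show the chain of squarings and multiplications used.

Computing 11^25 by squaring (build up from 11^1; each line after the first costs one multiplication):

11^1 = 11
11^2 = (11^1)^2 = 11^2 = 121
11^3 = 11 * 11^2 = 11 * 121 = 1331
11^6 = (11^3)^2 = 1331^2 = 1771561
11^12 = (11^6)^2 = 1771561^2 = 3138428376721
11^24 = (11^12)^2 = 3138428376721^2 = 9849732675807611094711841
11^25 = 11 * 11^24 = 11 * 9849732675807611094711841 = 108347059433883722041830251

Result: 108347059433883722041830251
Multiplications needed: 6 (6 lines after 11^1)

11^25 = 108347059433883722041830251. Using exponentiation by squaring, this requires 6 multiplications. The key idea: if the exponent is even, square the half-power; if odd, multiply by the base once.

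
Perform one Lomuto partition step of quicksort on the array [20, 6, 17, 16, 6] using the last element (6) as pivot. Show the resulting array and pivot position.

Lomuto partition with pivot = 6:

Initial array: [20, 6, 17, 16, 6]

arr[0]=20 > 6: no swap
arr[1]=6 <= 6: swap with position 0, array becomes [6, 20, 17, 16, 6]
arr[2]=17 > 6: no swap
arr[3]=16 > 6: no swap

Place pivot at position 1: [6, 6, 17, 16, 20]
Pivot position: 1

After partitioning with pivot 6, the array becomes [6, 6, 17, 16, 20]. The pivot is placed at index 1. All elements to the left of the pivot are <= 6, and all elements to the right are > 6.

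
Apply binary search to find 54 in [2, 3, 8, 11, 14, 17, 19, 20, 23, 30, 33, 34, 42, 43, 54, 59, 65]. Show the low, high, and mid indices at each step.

Binary search for 54 in [2, 3, 8, 11, 14, 17, 19, 20, 23, 30, 33, 34, 42, 43, 54, 59, 65]:

lo=0, hi=16, mid=8, arr[mid]=23 -> 23 < 54, search right half
lo=9, hi=16, mid=12, arr[mid]=42 -> 42 < 54, search right half
lo=13, hi=16, mid=14, arr[mid]=54 -> Found target at index 14!

Binary search finds 54 at index 14 after 3 comparisons. The search repeatedly halves the search space by comparing with the middle element.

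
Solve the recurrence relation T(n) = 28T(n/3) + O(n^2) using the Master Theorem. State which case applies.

Master Theorem for T(n) = 28T(n/3) + O(n^2):

a = 28, b = 3, c = 2
log_b(a) = log_3(28) = 3.0331

Case 1: c = 2 < log_3(28) = 3.0331
T(n) = O(n^(log_3 28))

For T(n) = 28T(n/3) + O(n^2): log_3(28) = 3.0331. This is Case 1 of the Master Theorem (c < log_b(a), work dominated by leaves), giving O(n^(log_3 28)).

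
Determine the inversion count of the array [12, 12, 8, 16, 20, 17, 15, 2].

Finding inversions in [12, 12, 8, 16, 20, 17, 15, 2]:

(0, 2): arr[0]=12 > arr[2]=8
(0, 7): arr[0]=12 > arr[7]=2
(1, 2): arr[1]=12 > arr[2]=8
(1, 7): arr[1]=12 > arr[7]=2
(2, 7): arr[2]=8 > arr[7]=2
(3, 6): arr[3]=16 > arr[6]=15
(3, 7): arr[3]=16 > arr[7]=2
(4, 5): arr[4]=20 > arr[5]=17
(4, 6): arr[4]=20 > arr[6]=15
(4, 7): arr[4]=20 > arr[7]=2
(5, 6): arr[5]=17 > arr[6]=15
(5, 7): arr[5]=17 > arr[7]=2
(6, 7): arr[6]=15 > arr[7]=2

Total inversions: 13

The array has 13 inversion(s): (0,2), (0,7), (1,2), (1,7), (2,7), (3,6), (3,7), (4,5), (4,6), (4,7), (5,6), (5,7), (6,7). Each pair (i,j) satisfies i < j and arr[i] > arr[j].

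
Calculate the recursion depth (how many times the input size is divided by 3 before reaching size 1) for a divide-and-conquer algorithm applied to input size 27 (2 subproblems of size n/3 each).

For divide and conquer with division factor 3:

Problem sizes at each level:
Level 0: 27
Level 1: 9
Level 2: 3
Level 3: 1

The root is level 0 and the size-1 base case is level 3 (the tree spans levels 0 through 3, i.e. 4 levels counting the root), so the depth is the number of divisions: log_3(27) = 3

The recursion tree depth is log_3(27) = 3. At each level, the problem size is divided by 3, so it takes 3 divisions to reduce to a base case of size 1. The algorithm makes 2 recursive calls at each level.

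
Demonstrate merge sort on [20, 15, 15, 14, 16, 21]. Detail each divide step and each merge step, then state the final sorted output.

Merge sort trace:

Split: [20, 15, 15, 14, 16, 21] -> [20, 15, 15] and [14, 16, 21]
  Split: [20, 15, 15] -> [20] and [15, 15]
    Split: [15, 15] -> [15] and [15]
    Merge: [15] + [15] -> [15, 15]
  Merge: [20] + [15, 15] -> [15, 15, 20]
  Split: [14, 16, 21] -> [14] and [16, 21]
    Split: [16, 21] -> [16] and [21]
    Merge: [16] + [21] -> [16, 21]
  Merge: [14] + [16, 21] -> [14, 16, 21]
Merge: [15, 15, 20] + [14, 16, 21] -> [14, 15, 15, 16, 20, 21]

Final sorted array: [14, 15, 15, 16, 20, 21]

The merge sort proceeds by recursively splitting the array and merging sorted halves.
After all merges, the sorted array is [14, 15, 15, 16, 20, 21].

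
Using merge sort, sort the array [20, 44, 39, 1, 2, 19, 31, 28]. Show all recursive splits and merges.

Merge sort trace:

Split: [20, 44, 39, 1, 2, 19, 31, 28] -> [20, 44, 39, 1] and [2, 19, 31, 28]
  Split: [20, 44, 39, 1] -> [20, 44] and [39, 1]
    Split: [20, 44] -> [20] and [44]
    Merge: [20] + [44] -> [20, 44]
    Split: [39, 1] -> [39] and [1]
    Merge: [39] + [1] -> [1, 39]
  Merge: [20, 44] + [1, 39] -> [1, 20, 39, 44]
  Split: [2, 19, 31, 28] -> [2, 19] and [31, 28]
    Split: [2, 19] -> [2] and [19]
    Merge: [2] + [19] -> [2, 19]
    Split: [31, 28] -> [31] and [28]
    Merge: [31] + [28] -> [28, 31]
  Merge: [2, 19] + [28, 31] -> [2, 19, 28, 31]
Merge: [1, 20, 39, 44] + [2, 19, 28, 31] -> [1, 2, 19, 20, 28, 31, 39, 44]

Final sorted array: [1, 2, 19, 20, 28, 31, 39, 44]

The merge sort proceeds by recursively splitting the array and merging sorted halves.
After all merges, the sorted array is [1, 2, 19, 20, 28, 31, 39, 44].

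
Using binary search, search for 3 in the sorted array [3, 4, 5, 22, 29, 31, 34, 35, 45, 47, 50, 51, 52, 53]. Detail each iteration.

Binary search for 3 in [3, 4, 5, 22, 29, 31, 34, 35, 45, 47, 50, 51, 52, 53]:

lo=0, hi=13, mid=6, arr[mid]=34 -> 34 > 3, search left half
lo=0, hi=5, mid=2, arr[mid]=5 -> 5 > 3, search left half
lo=0, hi=1, mid=0, arr[mid]=3 -> Found target at index 0!

Binary search finds 3 at index 0 after 3 comparisons. The search repeatedly halves the search space by comparing with the middle element.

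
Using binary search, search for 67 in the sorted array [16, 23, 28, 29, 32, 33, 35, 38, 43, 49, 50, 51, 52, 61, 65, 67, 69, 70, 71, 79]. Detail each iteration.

Binary search for 67 in [16, 23, 28, 29, 32, 33, 35, 38, 43, 49, 50, 51, 52, 61, 65, 67, 69, 70, 71, 79]:

lo=0, hi=19, mid=9, arr[mid]=49 -> 49 < 67, search right half
lo=10, hi=19, mid=14, arr[mid]=65 -> 65 < 67, search right half
lo=15, hi=19, mid=17, arr[mid]=70 -> 70 > 67, search left half
lo=15, hi=16, mid=15, arr[mid]=67 -> Found target at index 15!

Binary search finds 67 at index 15 after 4 comparisons. The search repeatedly halves the search space by comparing with the middle element.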